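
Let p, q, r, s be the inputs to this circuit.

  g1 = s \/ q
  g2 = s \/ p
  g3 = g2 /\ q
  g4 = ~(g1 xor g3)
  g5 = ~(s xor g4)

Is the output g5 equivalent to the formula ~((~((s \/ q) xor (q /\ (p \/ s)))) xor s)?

Yes

g1 = s \/ q
g2 = s \/ p
g3 = g2 /\ q = (s \/ p) /\ q
g4 = ~(g1 xor g3) = ~((s \/ q) xor ((s \/ p) /\ q))
g5 = ~(s xor g4) = ~(s xor (~((s \/ q) xor ((s \/ p) /\ q))))
At p=0, q=0, r=0, s=0: circuit gives 0, formula gives 0.
At p=0, q=1, r=0, s=0: circuit gives 1, formula gives 1.
Agrees on all 16 inputs.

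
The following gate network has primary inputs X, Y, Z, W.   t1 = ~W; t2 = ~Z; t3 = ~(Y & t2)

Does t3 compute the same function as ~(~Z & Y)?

Yes

t2 = ~Z
t3 = ~(Y & t2) = ~(Y & ~Z)
At X=0, Y=1, Z=0, W=0: circuit gives 0, formula gives 0.
At X=0, Y=0, Z=0, W=0: circuit gives 1, formula gives 1.
Agrees on all 16 inputs.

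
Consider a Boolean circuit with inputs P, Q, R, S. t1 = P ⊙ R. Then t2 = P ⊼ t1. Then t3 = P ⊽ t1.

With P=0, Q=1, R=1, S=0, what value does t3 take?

t1 = 0 ⊙ 1 = 0
t3 = 0 ⊽ 0 = 1

1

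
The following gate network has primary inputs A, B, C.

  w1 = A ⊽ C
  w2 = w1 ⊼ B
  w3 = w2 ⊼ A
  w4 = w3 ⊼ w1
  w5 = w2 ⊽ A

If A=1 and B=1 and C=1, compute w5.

0

w1 = 1 ⊽ 1 = 0
w2 = 0 ⊼ 1 = 1
w5 = 1 ⊽ 1 = 0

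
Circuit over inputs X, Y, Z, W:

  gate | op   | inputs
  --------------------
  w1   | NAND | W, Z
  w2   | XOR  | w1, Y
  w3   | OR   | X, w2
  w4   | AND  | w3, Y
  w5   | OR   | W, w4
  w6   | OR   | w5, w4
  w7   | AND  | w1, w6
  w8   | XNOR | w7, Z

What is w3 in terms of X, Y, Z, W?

X OR ((W NAND Z) XOR Y)

w1 = W NAND Z
w2 = w1 XOR Y = (W NAND Z) XOR Y
w3 = X OR w2 = X OR ((W NAND Z) XOR Y)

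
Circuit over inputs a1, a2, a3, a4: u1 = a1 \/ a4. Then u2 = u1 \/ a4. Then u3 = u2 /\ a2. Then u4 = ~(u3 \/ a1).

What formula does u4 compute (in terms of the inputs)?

~((((a1 \/ a4) \/ a4) /\ a2) \/ a1)

u1 = a1 \/ a4
u2 = u1 \/ a4 = (a1 \/ a4) \/ a4
u3 = u2 /\ a2 = ((a1 \/ a4) \/ a4) /\ a2
u4 = ~(u3 \/ a1) = ~((((a1 \/ a4) \/ a4) /\ a2) \/ a1)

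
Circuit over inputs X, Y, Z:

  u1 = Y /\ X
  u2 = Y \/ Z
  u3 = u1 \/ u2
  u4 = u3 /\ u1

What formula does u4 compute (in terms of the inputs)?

((Y /\ X) \/ (Y \/ Z)) /\ (Y /\ X)

u1 = Y /\ X
u2 = Y \/ Z
u3 = u1 \/ u2 = (Y /\ X) \/ (Y \/ Z)
u4 = u3 /\ u1 = ((Y /\ X) \/ (Y \/ Z)) /\ (Y /\ X)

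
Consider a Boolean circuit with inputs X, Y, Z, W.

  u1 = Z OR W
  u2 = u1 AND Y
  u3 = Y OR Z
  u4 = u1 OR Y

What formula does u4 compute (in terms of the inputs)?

u1 = Z OR W
u4 = u1 OR Y = (Z OR W) OR Y

(Z OR W) OR Y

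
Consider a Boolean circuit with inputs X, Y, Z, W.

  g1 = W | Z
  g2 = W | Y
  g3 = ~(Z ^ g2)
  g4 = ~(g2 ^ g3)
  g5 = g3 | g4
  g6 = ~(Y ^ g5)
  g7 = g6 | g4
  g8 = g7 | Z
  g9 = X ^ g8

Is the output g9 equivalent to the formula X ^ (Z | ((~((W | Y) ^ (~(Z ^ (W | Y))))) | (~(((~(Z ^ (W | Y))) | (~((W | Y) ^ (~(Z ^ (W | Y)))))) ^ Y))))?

Yes

g2 = W | Y
g3 = ~(Z ^ g2) = ~(Z ^ (W | Y))
g4 = ~(g2 ^ g3) = ~((W | Y) ^ (~(Z ^ (W | Y))))
g5 = g3 | g4 = (~(Z ^ (W | Y))) | (~((W | Y) ^ (~(Z ^ (W | Y)))))
g6 = ~(Y ^ g5) = ~(Y ^ ((~(Z ^ (W | Y))) | (~((W | Y) ^ (~(Z ^ (W | Y)))))))
g7 = g6 | g4 = (~(Y ^ ((~(Z ^ (W | Y))) | (~((W | Y) ^ (~(Z ^ (W | Y)))))))) | (~((W | Y) ^ (~(Z ^ (W | Y)))))
g8 = g7 | Z = ((~(Y ^ ((~(Z ^ (W | Y))) | (~((W | Y) ^ (~(Z ^ (W | Y)))))))) | (~((W | Y) ^ (~(Z ^ (W | Y)))))) | Z
g9 = X ^ g8 = X ^ (((~(Y ^ ((~(Z ^ (W | Y))) | (~((W | Y) ^ (~(Z ^ (W | Y)))))))) | (~((W | Y) ^ (~(Z ^ (W | Y)))))) | Z)
At X=0, Y=0, Z=0, W=0: circuit gives 0, formula gives 0.
At X=0, Y=0, Z=0, W=1: circuit gives 1, formula gives 1.
Agrees on all 16 inputs.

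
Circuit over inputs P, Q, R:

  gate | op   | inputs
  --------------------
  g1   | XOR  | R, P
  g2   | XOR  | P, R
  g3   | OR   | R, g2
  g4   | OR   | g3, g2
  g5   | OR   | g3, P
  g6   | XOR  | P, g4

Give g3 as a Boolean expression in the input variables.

g2 = P XOR R
g3 = R OR g2 = R OR (P XOR R)

R OR (P XOR R)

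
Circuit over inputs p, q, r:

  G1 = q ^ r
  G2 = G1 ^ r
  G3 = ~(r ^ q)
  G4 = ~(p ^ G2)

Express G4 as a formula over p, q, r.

G1 = q ^ r
G2 = G1 ^ r = (q ^ r) ^ r
G4 = ~(p ^ G2) = ~(p ^ ((q ^ r) ^ r))

~(p ^ ((q ^ r) ^ r))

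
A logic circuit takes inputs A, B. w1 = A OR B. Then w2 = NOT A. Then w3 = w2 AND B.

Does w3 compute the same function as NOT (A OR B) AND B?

w2 = NOT A
w3 = w2 AND B = NOT A AND B
At A=0, B=1: circuit gives 1, formula gives 0.

No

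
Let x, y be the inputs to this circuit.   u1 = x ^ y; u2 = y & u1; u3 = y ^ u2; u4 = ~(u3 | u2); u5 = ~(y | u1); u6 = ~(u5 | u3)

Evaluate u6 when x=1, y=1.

0

u1 = 1 ^ 1 = 0
u2 = 1 & 0 = 0
u3 = 1 ^ 0 = 1
u5 = ~(1 | 0) = 0
u6 = ~(0 | 1) = 0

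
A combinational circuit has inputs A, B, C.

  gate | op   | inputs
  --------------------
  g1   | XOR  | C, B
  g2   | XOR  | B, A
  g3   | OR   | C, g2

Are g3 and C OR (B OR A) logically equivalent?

No

g2 = B XOR A
g3 = C OR g2 = C OR (B XOR A)
At A=1, B=1, C=0: circuit gives 0, formula gives 1.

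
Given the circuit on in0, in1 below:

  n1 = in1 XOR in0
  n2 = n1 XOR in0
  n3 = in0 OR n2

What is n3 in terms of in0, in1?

n1 = in1 XOR in0
n2 = n1 XOR in0 = (in1 XOR in0) XOR in0
n3 = in0 OR n2 = in0 OR ((in1 XOR in0) XOR in0)

in0 OR ((in1 XOR in0) XOR in0)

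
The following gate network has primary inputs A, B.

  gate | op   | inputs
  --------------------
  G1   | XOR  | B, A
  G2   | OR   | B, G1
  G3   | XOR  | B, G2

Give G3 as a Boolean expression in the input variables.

B XOR (B OR (B XOR A))

G1 = B XOR A
G2 = B OR G1 = B OR (B XOR A)
G3 = B XOR G2 = B XOR (B OR (B XOR A))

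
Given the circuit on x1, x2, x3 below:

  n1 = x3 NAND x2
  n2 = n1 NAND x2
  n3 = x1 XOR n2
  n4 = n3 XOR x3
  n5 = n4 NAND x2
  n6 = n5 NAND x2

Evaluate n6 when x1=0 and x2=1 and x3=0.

0

n1 = 0 NAND 1 = 1
n2 = 1 NAND 1 = 0
n3 = 0 XOR 0 = 0
n4 = 0 XOR 0 = 0
n5 = 0 NAND 1 = 1
n6 = 1 NAND 1 = 0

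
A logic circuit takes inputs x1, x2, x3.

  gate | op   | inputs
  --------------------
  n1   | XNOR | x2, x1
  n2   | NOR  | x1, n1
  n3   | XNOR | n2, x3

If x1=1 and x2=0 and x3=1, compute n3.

0

n1 = 0 XNOR 1 = 0
n2 = 1 NOR 0 = 0
n3 = 0 XNOR 1 = 0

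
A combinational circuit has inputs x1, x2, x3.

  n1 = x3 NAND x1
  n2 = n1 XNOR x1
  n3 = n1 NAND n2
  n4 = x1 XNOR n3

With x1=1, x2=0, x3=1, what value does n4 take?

1

n1 = 1 NAND 1 = 0
n2 = 0 XNOR 1 = 0
n3 = 0 NAND 0 = 1
n4 = 1 XNOR 1 = 1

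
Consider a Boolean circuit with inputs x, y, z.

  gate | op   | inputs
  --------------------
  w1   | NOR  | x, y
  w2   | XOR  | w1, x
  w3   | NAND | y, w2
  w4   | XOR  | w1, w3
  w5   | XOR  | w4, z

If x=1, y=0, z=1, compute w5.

w1 = 1 NOR 0 = 0
w2 = 0 XOR 1 = 1
w3 = 0 NAND 1 = 1
w4 = 0 XOR 1 = 1
w5 = 1 XOR 1 = 0

0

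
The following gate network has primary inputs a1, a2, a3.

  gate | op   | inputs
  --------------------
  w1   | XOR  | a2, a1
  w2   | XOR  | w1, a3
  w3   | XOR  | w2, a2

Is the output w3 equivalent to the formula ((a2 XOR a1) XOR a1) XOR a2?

No

w1 = a2 XOR a1
w2 = w1 XOR a3 = (a2 XOR a1) XOR a3
w3 = w2 XOR a2 = ((a2 XOR a1) XOR a3) XOR a2
At a1=0, a2=0, a3=1: circuit gives 1, formula gives 0.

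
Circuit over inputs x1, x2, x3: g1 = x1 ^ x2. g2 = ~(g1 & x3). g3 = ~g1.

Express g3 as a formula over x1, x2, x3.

g1 = x1 ^ x2
g3 = ~g1 = ~(x1 ^ x2)

~(x1 ^ x2)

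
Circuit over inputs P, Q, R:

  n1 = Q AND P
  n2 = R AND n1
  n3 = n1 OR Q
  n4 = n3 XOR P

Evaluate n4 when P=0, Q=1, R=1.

n1 = 1 AND 0 = 0
n3 = 0 OR 1 = 1
n4 = 1 XOR 0 = 1

1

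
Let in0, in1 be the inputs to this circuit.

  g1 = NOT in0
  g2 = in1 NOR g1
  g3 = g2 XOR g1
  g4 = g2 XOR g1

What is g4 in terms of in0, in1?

(in1 NOR NOT in0) XOR NOT in0

g1 = NOT in0
g2 = in1 NOR g1 = in1 NOR NOT in0
g4 = g2 XOR g1 = (in1 NOR NOT in0) XOR NOT in0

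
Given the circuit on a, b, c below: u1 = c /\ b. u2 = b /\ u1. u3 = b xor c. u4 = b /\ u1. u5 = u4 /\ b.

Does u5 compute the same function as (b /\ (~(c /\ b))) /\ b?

u1 = c /\ b
u4 = b /\ u1 = b /\ (c /\ b)
u5 = u4 /\ b = (b /\ (c /\ b)) /\ b
At a=0, b=1, c=0: circuit gives 0, formula gives 1.

No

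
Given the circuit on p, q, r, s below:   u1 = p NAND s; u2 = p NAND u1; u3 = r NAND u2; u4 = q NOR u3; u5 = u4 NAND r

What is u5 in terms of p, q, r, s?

u1 = p NAND s
u2 = p NAND u1 = p NAND (p NAND s)
u3 = r NAND u2 = r NAND (p NAND (p NAND s))
u4 = q NOR u3 = q NOR (r NAND (p NAND (p NAND s)))
u5 = u4 NAND r = (q NOR (r NAND (p NAND (p NAND s)))) NAND r

(q NOR (r NAND (p NAND (p NAND s)))) NAND r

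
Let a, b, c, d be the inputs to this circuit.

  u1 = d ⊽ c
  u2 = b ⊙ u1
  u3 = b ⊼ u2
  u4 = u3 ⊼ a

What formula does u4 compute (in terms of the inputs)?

(b ⊼ (b ⊙ (d ⊽ c))) ⊼ a

u1 = d ⊽ c
u2 = b ⊙ u1 = b ⊙ (d ⊽ c)
u3 = b ⊼ u2 = b ⊼ (b ⊙ (d ⊽ c))
u4 = u3 ⊼ a = (b ⊼ (b ⊙ (d ⊽ c))) ⊼ a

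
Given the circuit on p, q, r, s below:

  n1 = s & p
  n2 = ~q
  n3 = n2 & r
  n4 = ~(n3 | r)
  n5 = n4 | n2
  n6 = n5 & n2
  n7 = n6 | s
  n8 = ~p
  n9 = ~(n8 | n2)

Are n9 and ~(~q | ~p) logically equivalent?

n2 = ~q
n8 = ~p
n9 = ~(n8 | n2) = ~(~p | ~q)
At p=0, q=0, r=0, s=0: circuit gives 0, formula gives 0.
At p=1, q=1, r=0, s=0: circuit gives 1, formula gives 1.
Agrees on all 16 inputs.

Yes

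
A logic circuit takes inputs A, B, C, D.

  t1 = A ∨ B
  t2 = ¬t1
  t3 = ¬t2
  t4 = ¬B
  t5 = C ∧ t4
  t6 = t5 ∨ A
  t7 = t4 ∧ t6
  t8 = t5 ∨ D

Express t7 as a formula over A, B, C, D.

t4 = ¬B
t5 = C ∧ t4 = C ∧ ¬B
t6 = t5 ∨ A = (C ∧ ¬B) ∨ A
t7 = t4 ∧ t6 = ¬B ∧ ((C ∧ ¬B) ∨ A)

¬B ∧ ((C ∧ ¬B) ∨ A)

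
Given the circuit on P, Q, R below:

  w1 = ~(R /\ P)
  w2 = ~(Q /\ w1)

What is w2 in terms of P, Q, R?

~(Q /\ (~(R /\ P)))

w1 = ~(R /\ P)
w2 = ~(Q /\ w1) = ~(Q /\ (~(R /\ P)))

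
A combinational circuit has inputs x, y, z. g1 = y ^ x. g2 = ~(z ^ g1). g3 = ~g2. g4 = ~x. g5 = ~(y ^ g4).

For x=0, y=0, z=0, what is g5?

g4 = ~0 = 1
g5 = ~(0 ^ 1) = 0

0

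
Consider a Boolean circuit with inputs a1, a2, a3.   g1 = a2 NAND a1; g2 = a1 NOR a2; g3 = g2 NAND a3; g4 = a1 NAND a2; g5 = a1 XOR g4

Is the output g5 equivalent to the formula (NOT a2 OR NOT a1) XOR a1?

g4 = a1 NAND a2
g5 = a1 XOR g4 = a1 XOR (a1 NAND a2)
At a1=1, a2=0, a3=0: circuit gives 0, formula gives 0.
At a1=0, a2=0, a3=0: circuit gives 1, formula gives 1.
Agrees on all 8 inputs.

Yes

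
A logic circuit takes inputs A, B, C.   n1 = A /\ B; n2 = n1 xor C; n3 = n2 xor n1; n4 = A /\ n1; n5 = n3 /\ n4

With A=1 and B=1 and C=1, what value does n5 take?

1

n1 = 1 /\ 1 = 1
n2 = 1 xor 1 = 0
n3 = 0 xor 1 = 1
n4 = 1 /\ 1 = 1
n5 = 1 /\ 1 = 1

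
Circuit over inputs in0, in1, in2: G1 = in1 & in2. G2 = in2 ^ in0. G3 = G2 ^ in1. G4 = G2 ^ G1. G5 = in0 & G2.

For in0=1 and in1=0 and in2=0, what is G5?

G2 = 0 ^ 1 = 1
G5 = 1 & 1 = 1

1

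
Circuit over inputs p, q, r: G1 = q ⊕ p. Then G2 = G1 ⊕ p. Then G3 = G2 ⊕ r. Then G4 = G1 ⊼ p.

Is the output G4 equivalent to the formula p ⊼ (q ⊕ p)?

G1 = q ⊕ p
G4 = G1 ⊼ p = (q ⊕ p) ⊼ p
At p=1, q=0, r=0: circuit gives 0, formula gives 0.
At p=0, q=0, r=0: circuit gives 1, formula gives 1.
Agrees on all 8 inputs.

Yes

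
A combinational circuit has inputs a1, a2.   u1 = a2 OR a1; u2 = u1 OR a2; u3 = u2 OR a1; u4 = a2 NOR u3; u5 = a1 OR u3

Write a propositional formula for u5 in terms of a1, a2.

a1 OR (((a2 OR a1) OR a2) OR a1)

u1 = a2 OR a1
u2 = u1 OR a2 = (a2 OR a1) OR a2
u3 = u2 OR a1 = ((a2 OR a1) OR a2) OR a1
u5 = a1 OR u3 = a1 OR (((a2 OR a1) OR a2) OR a1)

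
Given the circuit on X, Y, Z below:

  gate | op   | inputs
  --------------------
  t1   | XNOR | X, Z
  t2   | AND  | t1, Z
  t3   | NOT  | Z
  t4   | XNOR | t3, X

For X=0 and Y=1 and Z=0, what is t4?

t3 = NOT 0 = 1
t4 = 1 XNOR 0 = 0

0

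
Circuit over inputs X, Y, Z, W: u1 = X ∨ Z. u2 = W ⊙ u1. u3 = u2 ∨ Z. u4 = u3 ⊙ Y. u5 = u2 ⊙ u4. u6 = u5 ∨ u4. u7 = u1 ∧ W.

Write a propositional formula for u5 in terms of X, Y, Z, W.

u1 = X ∨ Z
u2 = W ⊙ u1 = W ⊙ (X ∨ Z)
u3 = u2 ∨ Z = (W ⊙ (X ∨ Z)) ∨ Z
u4 = u3 ⊙ Y = ((W ⊙ (X ∨ Z)) ∨ Z) ⊙ Y
u5 = u2 ⊙ u4 = (W ⊙ (X ∨ Z)) ⊙ (((W ⊙ (X ∨ Z)) ∨ Z) ⊙ Y)

(W ⊙ (X ∨ Z)) ⊙ (((W ⊙ (X ∨ Z)) ∨ Z) ⊙ Y)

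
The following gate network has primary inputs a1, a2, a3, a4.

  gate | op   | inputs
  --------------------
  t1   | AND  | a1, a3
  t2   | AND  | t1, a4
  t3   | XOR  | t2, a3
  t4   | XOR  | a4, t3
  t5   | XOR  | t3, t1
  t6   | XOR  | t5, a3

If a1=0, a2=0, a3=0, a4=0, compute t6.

0

t1 = 0 AND 0 = 0
t2 = 0 AND 0 = 0
t3 = 0 XOR 0 = 0
t5 = 0 XOR 0 = 0
t6 = 0 XOR 0 = 0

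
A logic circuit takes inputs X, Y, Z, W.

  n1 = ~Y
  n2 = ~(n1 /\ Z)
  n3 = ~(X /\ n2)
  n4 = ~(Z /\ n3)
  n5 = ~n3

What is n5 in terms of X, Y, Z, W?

n1 = ~Y
n2 = ~(n1 /\ Z) = ~(~Y /\ Z)
n3 = ~(X /\ n2) = ~(X /\ (~(~Y /\ Z)))
n5 = ~n3 = ~(~(X /\ (~(~Y /\ Z))))

~(~(X /\ (~(~Y /\ Z))))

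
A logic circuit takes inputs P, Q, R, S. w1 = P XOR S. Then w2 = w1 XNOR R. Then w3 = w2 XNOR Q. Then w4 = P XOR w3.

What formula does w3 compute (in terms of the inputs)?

((P XOR S) XNOR R) XNOR Q

w1 = P XOR S
w2 = w1 XNOR R = (P XOR S) XNOR R
w3 = w2 XNOR Q = ((P XOR S) XNOR R) XNOR Q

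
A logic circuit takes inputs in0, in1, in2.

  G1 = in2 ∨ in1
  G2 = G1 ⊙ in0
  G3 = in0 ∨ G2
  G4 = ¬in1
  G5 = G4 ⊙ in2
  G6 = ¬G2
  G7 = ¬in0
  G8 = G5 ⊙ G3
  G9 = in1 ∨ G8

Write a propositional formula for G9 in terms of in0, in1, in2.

G1 = in2 ∨ in1
G2 = G1 ⊙ in0 = (in2 ∨ in1) ⊙ in0
G3 = in0 ∨ G2 = in0 ∨ ((in2 ∨ in1) ⊙ in0)
G4 = ¬in1
G5 = G4 ⊙ in2 = ¬in1 ⊙ in2
G8 = G5 ⊙ G3 = (¬in1 ⊙ in2) ⊙ (in0 ∨ ((in2 ∨ in1) ⊙ in0))
G9 = in1 ∨ G8 = in1 ∨ ((¬in1 ⊙ in2) ⊙ (in0 ∨ ((in2 ∨ in1) ⊙ in0)))

in1 ∨ ((¬in1 ⊙ in2) ⊙ (in0 ∨ ((in2 ∨ in1) ⊙ in0)))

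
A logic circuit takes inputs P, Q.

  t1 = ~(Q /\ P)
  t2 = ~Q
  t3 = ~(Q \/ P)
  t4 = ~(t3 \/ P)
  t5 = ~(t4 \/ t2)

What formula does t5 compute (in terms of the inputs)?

t2 = ~Q
t3 = ~(Q \/ P)
t4 = ~(t3 \/ P) = ~((~(Q \/ P)) \/ P)
t5 = ~(t4 \/ t2) = ~((~((~(Q \/ P)) \/ P)) \/ ~Q)

~((~((~(Q \/ P)) \/ P)) \/ ~Q)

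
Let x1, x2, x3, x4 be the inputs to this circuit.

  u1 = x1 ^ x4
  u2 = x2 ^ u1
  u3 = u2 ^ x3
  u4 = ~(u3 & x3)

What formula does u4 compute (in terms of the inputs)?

u1 = x1 ^ x4
u2 = x2 ^ u1 = x2 ^ (x1 ^ x4)
u3 = u2 ^ x3 = (x2 ^ (x1 ^ x4)) ^ x3
u4 = ~(u3 & x3) = ~(((x2 ^ (x1 ^ x4)) ^ x3) & x3)

~(((x2 ^ (x1 ^ x4)) ^ x3) & x3)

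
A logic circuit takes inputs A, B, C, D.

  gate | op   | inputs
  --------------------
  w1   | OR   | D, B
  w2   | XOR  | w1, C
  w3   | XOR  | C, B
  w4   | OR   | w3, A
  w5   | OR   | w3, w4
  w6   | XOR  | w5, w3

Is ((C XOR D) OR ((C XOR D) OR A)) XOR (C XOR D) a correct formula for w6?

w3 = C XOR B
w4 = w3 OR A = (C XOR B) OR A
w5 = w3 OR w4 = (C XOR B) OR ((C XOR B) OR A)
w6 = w5 XOR w3 = ((C XOR B) OR ((C XOR B) OR A)) XOR (C XOR B)
At A=1, B=0, C=0, D=1: circuit gives 1, formula gives 0.

No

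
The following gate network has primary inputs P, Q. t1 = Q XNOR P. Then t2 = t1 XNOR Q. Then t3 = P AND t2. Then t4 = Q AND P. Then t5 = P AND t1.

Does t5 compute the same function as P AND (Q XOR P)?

t1 = Q XNOR P
t5 = P AND t1 = P AND (Q XNOR P)
At P=1, Q=0: circuit gives 0, formula gives 1.

No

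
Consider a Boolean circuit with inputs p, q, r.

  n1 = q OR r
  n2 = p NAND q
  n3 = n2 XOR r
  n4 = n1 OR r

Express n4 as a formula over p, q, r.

(q OR r) OR r

n1 = q OR r
n4 = n1 OR r = (q OR r) OR r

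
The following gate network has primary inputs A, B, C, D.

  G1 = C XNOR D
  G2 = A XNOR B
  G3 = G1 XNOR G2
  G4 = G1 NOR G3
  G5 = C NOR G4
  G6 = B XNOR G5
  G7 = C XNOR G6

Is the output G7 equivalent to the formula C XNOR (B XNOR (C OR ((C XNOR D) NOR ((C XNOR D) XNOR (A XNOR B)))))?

No

G1 = C XNOR D
G2 = A XNOR B
G3 = G1 XNOR G2 = (C XNOR D) XNOR (A XNOR B)
G4 = G1 NOR G3 = (C XNOR D) NOR ((C XNOR D) XNOR (A XNOR B))
G5 = C NOR G4 = C NOR ((C XNOR D) NOR ((C XNOR D) XNOR (A XNOR B)))
G6 = B XNOR G5 = B XNOR (C NOR ((C XNOR D) NOR ((C XNOR D) XNOR (A XNOR B))))
G7 = C XNOR G6 = C XNOR (B XNOR (C NOR ((C XNOR D) NOR ((C XNOR D) XNOR (A XNOR B)))))
At A=0, B=0, C=0, D=0: circuit gives 1, formula gives 0.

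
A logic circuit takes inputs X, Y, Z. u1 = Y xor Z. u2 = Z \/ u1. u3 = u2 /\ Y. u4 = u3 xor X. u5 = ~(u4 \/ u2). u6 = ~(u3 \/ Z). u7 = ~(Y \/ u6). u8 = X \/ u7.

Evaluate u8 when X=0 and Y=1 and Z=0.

u1 = 1 xor 0 = 1
u2 = 0 \/ 1 = 1
u3 = 1 /\ 1 = 1
u6 = ~(1 \/ 0) = 0
u7 = ~(1 \/ 0) = 0
u8 = 0 \/ 0 = 0

0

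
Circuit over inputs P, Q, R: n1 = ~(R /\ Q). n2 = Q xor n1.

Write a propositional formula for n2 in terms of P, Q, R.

n1 = ~(R /\ Q)
n2 = Q xor n1 = Q xor (~(R /\ Q))

Q xor (~(R /\ Q))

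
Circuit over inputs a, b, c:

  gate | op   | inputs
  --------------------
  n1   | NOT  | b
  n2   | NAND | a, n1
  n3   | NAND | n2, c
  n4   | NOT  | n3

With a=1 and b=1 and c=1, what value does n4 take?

n1 = NOT 1 = 0
n2 = 1 NAND 0 = 1
n3 = 1 NAND 1 = 0
n4 = NOT 0 = 1

1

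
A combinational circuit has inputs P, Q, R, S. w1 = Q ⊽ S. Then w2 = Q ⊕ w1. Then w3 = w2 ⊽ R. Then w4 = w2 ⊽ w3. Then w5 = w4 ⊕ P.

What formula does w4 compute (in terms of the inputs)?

(Q ⊕ (Q ⊽ S)) ⊽ ((Q ⊕ (Q ⊽ S)) ⊽ R)

w1 = Q ⊽ S
w2 = Q ⊕ w1 = Q ⊕ (Q ⊽ S)
w3 = w2 ⊽ R = (Q ⊕ (Q ⊽ S)) ⊽ R
w4 = w2 ⊽ w3 = (Q ⊕ (Q ⊽ S)) ⊽ ((Q ⊕ (Q ⊽ S)) ⊽ R)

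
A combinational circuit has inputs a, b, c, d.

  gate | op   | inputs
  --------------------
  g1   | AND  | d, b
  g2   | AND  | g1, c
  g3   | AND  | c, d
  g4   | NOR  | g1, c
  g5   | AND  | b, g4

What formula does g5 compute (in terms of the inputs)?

g1 = d AND b
g4 = g1 NOR c = (d AND b) NOR c
g5 = b AND g4 = b AND ((d AND b) NOR c)

b AND ((d AND b) NOR c)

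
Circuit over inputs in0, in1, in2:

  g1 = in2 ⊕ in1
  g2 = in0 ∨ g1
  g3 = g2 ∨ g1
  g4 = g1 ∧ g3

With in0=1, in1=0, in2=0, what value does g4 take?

0

g1 = 0 ⊕ 0 = 0
g2 = 1 ∨ 0 = 1
g3 = 1 ∨ 0 = 1
g4 = 0 ∧ 1 = 0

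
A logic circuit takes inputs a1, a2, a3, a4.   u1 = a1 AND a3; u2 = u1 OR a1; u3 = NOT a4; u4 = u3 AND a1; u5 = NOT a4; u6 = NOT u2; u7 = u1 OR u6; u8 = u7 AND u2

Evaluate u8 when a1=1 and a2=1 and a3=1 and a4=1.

u1 = 1 AND 1 = 1
u2 = 1 OR 1 = 1
u6 = NOT 1 = 0
u7 = 1 OR 0 = 1
u8 = 1 AND 1 = 1

1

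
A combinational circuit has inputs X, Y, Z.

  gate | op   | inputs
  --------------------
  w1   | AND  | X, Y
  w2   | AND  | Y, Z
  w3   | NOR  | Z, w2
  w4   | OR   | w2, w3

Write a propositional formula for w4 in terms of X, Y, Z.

w2 = Y AND Z
w3 = Z NOR w2 = Z NOR (Y AND Z)
w4 = w2 OR w3 = (Y AND Z) OR (Z NOR (Y AND Z))

(Y AND Z) OR (Z NOR (Y AND Z))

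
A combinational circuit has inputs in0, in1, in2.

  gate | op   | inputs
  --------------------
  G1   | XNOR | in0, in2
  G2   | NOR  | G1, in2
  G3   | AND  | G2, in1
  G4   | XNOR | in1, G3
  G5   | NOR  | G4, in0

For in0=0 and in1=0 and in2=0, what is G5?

0

G1 = 0 XNOR 0 = 1
G2 = 1 NOR 0 = 0
G3 = 0 AND 0 = 0
G4 = 0 XNOR 0 = 1
G5 = 1 NOR 0 = 0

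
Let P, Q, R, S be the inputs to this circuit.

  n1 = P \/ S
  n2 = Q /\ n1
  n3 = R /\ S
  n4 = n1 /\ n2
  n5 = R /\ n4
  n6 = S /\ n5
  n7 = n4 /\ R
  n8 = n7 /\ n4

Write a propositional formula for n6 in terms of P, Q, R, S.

n1 = P \/ S
n2 = Q /\ n1 = Q /\ (P \/ S)
n4 = n1 /\ n2 = (P \/ S) /\ (Q /\ (P \/ S))
n5 = R /\ n4 = R /\ ((P \/ S) /\ (Q /\ (P \/ S)))
n6 = S /\ n5 = S /\ (R /\ ((P \/ S) /\ (Q /\ (P \/ S))))

S /\ (R /\ ((P \/ S) /\ (Q /\ (P \/ S))))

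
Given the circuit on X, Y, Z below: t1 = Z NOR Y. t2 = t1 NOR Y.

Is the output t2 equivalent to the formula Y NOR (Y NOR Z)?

Yes

t1 = Z NOR Y
t2 = t1 NOR Y = (Z NOR Y) NOR Y
At X=0, Y=0, Z=0: circuit gives 0, formula gives 0.
At X=0, Y=0, Z=1: circuit gives 1, formula gives 1.
Agrees on all 8 inputs.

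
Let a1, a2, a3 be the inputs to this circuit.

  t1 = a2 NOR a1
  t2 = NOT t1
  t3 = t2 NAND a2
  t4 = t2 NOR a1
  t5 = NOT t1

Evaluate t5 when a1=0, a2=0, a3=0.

0

t1 = 0 NOR 0 = 1
t5 = NOT 1 = 0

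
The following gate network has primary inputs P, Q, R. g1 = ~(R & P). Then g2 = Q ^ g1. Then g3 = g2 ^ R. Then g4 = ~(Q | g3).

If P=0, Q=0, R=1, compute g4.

g1 = ~(1 & 0) = 1
g2 = 0 ^ 1 = 1
g3 = 1 ^ 1 = 0
g4 = ~(0 | 0) = 1

1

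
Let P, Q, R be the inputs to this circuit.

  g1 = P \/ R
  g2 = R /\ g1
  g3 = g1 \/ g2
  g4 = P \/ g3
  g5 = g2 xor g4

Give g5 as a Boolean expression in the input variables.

g1 = P \/ R
g2 = R /\ g1 = R /\ (P \/ R)
g3 = g1 \/ g2 = (P \/ R) \/ (R /\ (P \/ R))
g4 = P \/ g3 = P \/ ((P \/ R) \/ (R /\ (P \/ R)))
g5 = g2 xor g4 = (R /\ (P \/ R)) xor (P \/ ((P \/ R) \/ (R /\ (P \/ R))))

(R /\ (P \/ R)) xor (P \/ ((P \/ R) \/ (R /\ (P \/ R))))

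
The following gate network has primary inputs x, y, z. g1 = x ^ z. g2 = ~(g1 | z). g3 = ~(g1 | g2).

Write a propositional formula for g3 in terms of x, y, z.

~((x ^ z) | (~((x ^ z) | z)))

g1 = x ^ z
g2 = ~(g1 | z) = ~((x ^ z) | z)
g3 = ~(g1 | g2) = ~((x ^ z) | (~((x ^ z) | z)))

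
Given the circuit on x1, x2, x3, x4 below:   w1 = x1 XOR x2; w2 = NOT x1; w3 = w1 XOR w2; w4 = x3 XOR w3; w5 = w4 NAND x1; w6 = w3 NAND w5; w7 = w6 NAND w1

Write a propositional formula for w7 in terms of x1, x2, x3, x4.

w1 = x1 XOR x2
w2 = NOT x1
w3 = w1 XOR w2 = (x1 XOR x2) XOR NOT x1
w4 = x3 XOR w3 = x3 XOR ((x1 XOR x2) XOR NOT x1)
w5 = w4 NAND x1 = (x3 XOR ((x1 XOR x2) XOR NOT x1)) NAND x1
w6 = w3 NAND w5 = ((x1 XOR x2) XOR NOT x1) NAND ((x3 XOR ((x1 XOR x2) XOR NOT x1)) NAND x1)
w7 = w6 NAND w1 = (((x1 XOR x2) XOR NOT x1) NAND ((x3 XOR ((x1 XOR x2) XOR NOT x1)) NAND x1)) NAND (x1 XOR x2)

(((x1 XOR x2) XOR NOT x1) NAND ((x3 XOR ((x1 XOR x2) XOR NOT x1)) NAND x1)) NAND (x1 XOR x2)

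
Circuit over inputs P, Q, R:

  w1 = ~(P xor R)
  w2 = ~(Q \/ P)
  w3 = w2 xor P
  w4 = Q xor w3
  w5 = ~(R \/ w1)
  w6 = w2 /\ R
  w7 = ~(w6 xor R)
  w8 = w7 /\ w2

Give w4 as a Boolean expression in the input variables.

w2 = ~(Q \/ P)
w3 = w2 xor P = (~(Q \/ P)) xor P
w4 = Q xor w3 = Q xor ((~(Q \/ P)) xor P)

Q xor ((~(Q \/ P)) xor P)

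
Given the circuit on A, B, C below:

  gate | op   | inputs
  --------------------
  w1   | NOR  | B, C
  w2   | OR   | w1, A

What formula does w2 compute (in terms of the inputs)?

(B NOR C) OR A

w1 = B NOR C
w2 = w1 OR A = (B NOR C) OR A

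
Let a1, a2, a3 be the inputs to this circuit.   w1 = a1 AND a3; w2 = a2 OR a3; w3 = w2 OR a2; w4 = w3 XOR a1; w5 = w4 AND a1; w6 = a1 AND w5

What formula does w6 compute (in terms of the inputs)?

w2 = a2 OR a3
w3 = w2 OR a2 = (a2 OR a3) OR a2
w4 = w3 XOR a1 = ((a2 OR a3) OR a2) XOR a1
w5 = w4 AND a1 = (((a2 OR a3) OR a2) XOR a1) AND a1
w6 = a1 AND w5 = a1 AND ((((a2 OR a3) OR a2) XOR a1) AND a1)

a1 AND ((((a2 OR a3) OR a2) XOR a1) AND a1)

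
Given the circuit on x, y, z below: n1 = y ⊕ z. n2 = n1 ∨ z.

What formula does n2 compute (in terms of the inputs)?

(y ⊕ z) ∨ z

n1 = y ⊕ z
n2 = n1 ∨ z = (y ⊕ z) ∨ z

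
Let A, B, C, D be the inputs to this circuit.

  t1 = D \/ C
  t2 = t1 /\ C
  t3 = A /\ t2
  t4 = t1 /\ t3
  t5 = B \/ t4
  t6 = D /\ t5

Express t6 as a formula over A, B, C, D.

t1 = D \/ C
t2 = t1 /\ C = (D \/ C) /\ C
t3 = A /\ t2 = A /\ ((D \/ C) /\ C)
t4 = t1 /\ t3 = (D \/ C) /\ (A /\ ((D \/ C) /\ C))
t5 = B \/ t4 = B \/ ((D \/ C) /\ (A /\ ((D \/ C) /\ C)))
t6 = D /\ t5 = D /\ (B \/ ((D \/ C) /\ (A /\ ((D \/ C) /\ C))))

D /\ (B \/ ((D \/ C) /\ (A /\ ((D \/ C) /\ C))))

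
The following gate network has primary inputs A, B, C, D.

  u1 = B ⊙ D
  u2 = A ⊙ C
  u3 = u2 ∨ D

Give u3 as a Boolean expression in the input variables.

u2 = A ⊙ C
u3 = u2 ∨ D = (A ⊙ C) ∨ D

(A ⊙ C) ∨ D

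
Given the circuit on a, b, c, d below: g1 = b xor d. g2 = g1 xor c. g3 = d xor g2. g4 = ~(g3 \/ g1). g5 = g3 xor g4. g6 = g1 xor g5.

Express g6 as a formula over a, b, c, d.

g1 = b xor d
g2 = g1 xor c = (b xor d) xor c
g3 = d xor g2 = d xor ((b xor d) xor c)
g4 = ~(g3 \/ g1) = ~((d xor ((b xor d) xor c)) \/ (b xor d))
g5 = g3 xor g4 = (d xor ((b xor d) xor c)) xor (~((d xor ((b xor d) xor c)) \/ (b xor d)))
g6 = g1 xor g5 = (b xor d) xor ((d xor ((b xor d) xor c)) xor (~((d xor ((b xor d) xor c)) \/ (b xor d))))

(b xor d) xor ((d xor ((b xor d) xor c)) xor (~((d xor ((b xor d) xor c)) \/ (b xor d))))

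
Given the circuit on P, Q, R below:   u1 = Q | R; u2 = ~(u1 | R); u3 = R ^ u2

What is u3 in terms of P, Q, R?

u1 = Q | R
u2 = ~(u1 | R) = ~((Q | R) | R)
u3 = R ^ u2 = R ^ (~((Q | R) | R))

R ^ (~((Q | R) | R))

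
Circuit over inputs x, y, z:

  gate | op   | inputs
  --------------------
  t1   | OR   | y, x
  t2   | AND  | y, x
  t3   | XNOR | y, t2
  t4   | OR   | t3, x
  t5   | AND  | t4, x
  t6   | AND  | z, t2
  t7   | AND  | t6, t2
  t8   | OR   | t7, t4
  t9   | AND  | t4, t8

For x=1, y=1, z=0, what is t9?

t2 = 1 AND 1 = 1
t3 = 1 XNOR 1 = 1
t4 = 1 OR 1 = 1
t6 = 0 AND 1 = 0
t7 = 0 AND 1 = 0
t8 = 0 OR 1 = 1
t9 = 1 AND 1 = 1

1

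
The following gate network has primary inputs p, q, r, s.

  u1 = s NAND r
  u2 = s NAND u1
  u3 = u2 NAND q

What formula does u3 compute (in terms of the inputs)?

(s NAND (s NAND r)) NAND q

u1 = s NAND r
u2 = s NAND u1 = s NAND (s NAND r)
u3 = u2 NAND q = (s NAND (s NAND r)) NAND q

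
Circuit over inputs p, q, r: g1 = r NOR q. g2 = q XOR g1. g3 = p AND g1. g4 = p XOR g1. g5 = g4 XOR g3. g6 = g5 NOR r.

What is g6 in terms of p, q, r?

((p XOR (r NOR q)) XOR (p AND (r NOR q))) NOR r

g1 = r NOR q
g3 = p AND g1 = p AND (r NOR q)
g4 = p XOR g1 = p XOR (r NOR q)
g5 = g4 XOR g3 = (p XOR (r NOR q)) XOR (p AND (r NOR q))
g6 = g5 NOR r = ((p XOR (r NOR q)) XOR (p AND (r NOR q))) NOR r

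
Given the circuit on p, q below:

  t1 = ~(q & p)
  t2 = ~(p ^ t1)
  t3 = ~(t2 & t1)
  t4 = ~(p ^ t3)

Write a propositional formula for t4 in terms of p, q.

~(p ^ (~((~(p ^ (~(q & p)))) & (~(q & p)))))

t1 = ~(q & p)
t2 = ~(p ^ t1) = ~(p ^ (~(q & p)))
t3 = ~(t2 & t1) = ~((~(p ^ (~(q & p)))) & (~(q & p)))
t4 = ~(p ^ t3) = ~(p ^ (~((~(p ^ (~(q & p)))) & (~(q & p)))))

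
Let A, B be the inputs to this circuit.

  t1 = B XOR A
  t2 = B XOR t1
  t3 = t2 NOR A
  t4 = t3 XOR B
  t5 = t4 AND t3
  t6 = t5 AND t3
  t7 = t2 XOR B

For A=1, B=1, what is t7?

t1 = 1 XOR 1 = 0
t2 = 1 XOR 0 = 1
t7 = 1 XOR 1 = 0

0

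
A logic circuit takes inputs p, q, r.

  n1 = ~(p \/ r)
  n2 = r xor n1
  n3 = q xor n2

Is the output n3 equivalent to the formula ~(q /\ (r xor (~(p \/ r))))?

n1 = ~(p \/ r)
n2 = r xor n1 = r xor (~(p \/ r))
n3 = q xor n2 = q xor (r xor (~(p \/ r)))
At p=1, q=0, r=0: circuit gives 0, formula gives 1.

No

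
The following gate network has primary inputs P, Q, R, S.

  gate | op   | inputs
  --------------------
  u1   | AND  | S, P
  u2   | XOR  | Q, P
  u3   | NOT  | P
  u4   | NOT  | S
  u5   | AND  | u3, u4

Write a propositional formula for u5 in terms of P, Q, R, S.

NOT P AND NOT S

u3 = NOT P
u4 = NOT S
u5 = u3 AND u4 = NOT P AND NOT S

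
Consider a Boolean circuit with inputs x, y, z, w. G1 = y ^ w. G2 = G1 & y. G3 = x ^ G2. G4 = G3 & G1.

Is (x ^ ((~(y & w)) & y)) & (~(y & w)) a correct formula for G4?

G1 = y ^ w
G2 = G1 & y = (y ^ w) & y
G3 = x ^ G2 = x ^ ((y ^ w) & y)
G4 = G3 & G1 = (x ^ ((y ^ w) & y)) & (y ^ w)
At x=1, y=0, z=0, w=0: circuit gives 0, formula gives 1.

No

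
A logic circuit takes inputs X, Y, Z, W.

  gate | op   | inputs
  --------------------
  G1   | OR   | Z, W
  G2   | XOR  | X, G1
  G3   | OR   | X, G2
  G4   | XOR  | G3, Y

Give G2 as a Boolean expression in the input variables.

G1 = Z OR W
G2 = X XOR G1 = X XOR (Z OR W)

X XOR (Z OR W)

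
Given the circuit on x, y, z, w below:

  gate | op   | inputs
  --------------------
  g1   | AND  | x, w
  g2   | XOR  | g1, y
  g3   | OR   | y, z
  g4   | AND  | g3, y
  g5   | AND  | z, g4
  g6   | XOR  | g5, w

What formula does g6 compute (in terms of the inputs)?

(z AND ((y OR z) AND y)) XOR w

g3 = y OR z
g4 = g3 AND y = (y OR z) AND y
g5 = z AND g4 = z AND ((y OR z) AND y)
g6 = g5 XOR w = (z AND ((y OR z) AND y)) XOR w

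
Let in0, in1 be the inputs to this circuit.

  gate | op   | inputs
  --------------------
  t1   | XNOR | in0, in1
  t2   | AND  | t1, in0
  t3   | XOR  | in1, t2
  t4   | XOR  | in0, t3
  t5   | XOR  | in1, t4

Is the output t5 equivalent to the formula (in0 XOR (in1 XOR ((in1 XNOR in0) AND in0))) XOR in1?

Yes

t1 = in0 XNOR in1
t2 = t1 AND in0 = (in0 XNOR in1) AND in0
t3 = in1 XOR t2 = in1 XOR ((in0 XNOR in1) AND in0)
t4 = in0 XOR t3 = in0 XOR (in1 XOR ((in0 XNOR in1) AND in0))
t5 = in1 XOR t4 = in1 XOR (in0 XOR (in1 XOR ((in0 XNOR in1) AND in0)))
At in0=0, in1=0: circuit gives 0, formula gives 0.
At in0=1, in1=0: circuit gives 1, formula gives 1.
Agrees on all 4 inputs.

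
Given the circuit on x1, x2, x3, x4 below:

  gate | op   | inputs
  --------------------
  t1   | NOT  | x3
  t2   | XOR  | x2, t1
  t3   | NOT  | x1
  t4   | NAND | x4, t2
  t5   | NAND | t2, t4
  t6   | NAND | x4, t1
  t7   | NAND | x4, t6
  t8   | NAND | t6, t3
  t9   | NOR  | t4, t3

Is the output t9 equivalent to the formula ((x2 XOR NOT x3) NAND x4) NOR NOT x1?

Yes

t1 = NOT x3
t2 = x2 XOR t1 = x2 XOR NOT x3
t3 = NOT x1
t4 = x4 NAND t2 = x4 NAND (x2 XOR NOT x3)
t9 = t4 NOR t3 = (x4 NAND (x2 XOR NOT x3)) NOR NOT x1
At x1=0, x2=0, x3=0, x4=0: circuit gives 0, formula gives 0.
At x1=1, x2=0, x3=0, x4=1: circuit gives 1, formula gives 1.
Agrees on all 16 inputs.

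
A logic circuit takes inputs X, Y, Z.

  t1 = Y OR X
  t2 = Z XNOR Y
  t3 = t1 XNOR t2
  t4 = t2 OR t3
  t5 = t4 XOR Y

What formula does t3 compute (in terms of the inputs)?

t1 = Y OR X
t2 = Z XNOR Y
t3 = t1 XNOR t2 = (Y OR X) XNOR (Z XNOR Y)

(Y OR X) XNOR (Z XNOR Y)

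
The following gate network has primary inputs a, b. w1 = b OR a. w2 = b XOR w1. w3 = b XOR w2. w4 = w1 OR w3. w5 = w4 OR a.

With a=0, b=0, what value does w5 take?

0

w1 = 0 OR 0 = 0
w2 = 0 XOR 0 = 0
w3 = 0 XOR 0 = 0
w4 = 0 OR 0 = 0
w5 = 0 OR 0 = 0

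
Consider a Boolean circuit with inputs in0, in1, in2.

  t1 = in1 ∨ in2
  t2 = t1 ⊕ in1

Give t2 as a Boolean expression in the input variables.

(in1 ∨ in2) ⊕ in1

t1 = in1 ∨ in2
t2 = t1 ⊕ in1 = (in1 ∨ in2) ⊕ in1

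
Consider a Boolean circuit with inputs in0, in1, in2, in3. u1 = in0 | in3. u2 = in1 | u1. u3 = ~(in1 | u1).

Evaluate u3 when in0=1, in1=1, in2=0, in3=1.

u1 = 1 | 1 = 1
u3 = ~(1 | 1) = 0

0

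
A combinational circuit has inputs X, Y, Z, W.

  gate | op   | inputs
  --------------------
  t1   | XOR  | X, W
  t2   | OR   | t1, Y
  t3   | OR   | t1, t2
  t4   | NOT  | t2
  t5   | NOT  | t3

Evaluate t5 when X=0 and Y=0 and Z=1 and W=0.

t1 = 0 XOR 0 = 0
t2 = 0 OR 0 = 0
t3 = 0 OR 0 = 0
t5 = NOT 0 = 1

1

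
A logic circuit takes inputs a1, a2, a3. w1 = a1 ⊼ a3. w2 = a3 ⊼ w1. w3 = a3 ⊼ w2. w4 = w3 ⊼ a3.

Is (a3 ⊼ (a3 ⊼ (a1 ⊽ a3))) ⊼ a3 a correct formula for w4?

No

w1 = a1 ⊼ a3
w2 = a3 ⊼ w1 = a3 ⊼ (a1 ⊼ a3)
w3 = a3 ⊼ w2 = a3 ⊼ (a3 ⊼ (a1 ⊼ a3))
w4 = w3 ⊼ a3 = (a3 ⊼ (a3 ⊼ (a1 ⊼ a3))) ⊼ a3
At a1=0, a2=0, a3=1: circuit gives 0, formula gives 1.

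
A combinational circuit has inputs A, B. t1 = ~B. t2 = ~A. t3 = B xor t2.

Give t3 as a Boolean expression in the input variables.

t2 = ~A
t3 = B xor t2 = B xor ~A

B xor ~A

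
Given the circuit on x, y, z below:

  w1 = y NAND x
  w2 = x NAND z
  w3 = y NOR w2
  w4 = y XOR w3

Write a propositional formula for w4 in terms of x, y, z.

y XOR (y NOR (x NAND z))

w2 = x NAND z
w3 = y NOR w2 = y NOR (x NAND z)
w4 = y XOR w3 = y XOR (y NOR (x NAND z))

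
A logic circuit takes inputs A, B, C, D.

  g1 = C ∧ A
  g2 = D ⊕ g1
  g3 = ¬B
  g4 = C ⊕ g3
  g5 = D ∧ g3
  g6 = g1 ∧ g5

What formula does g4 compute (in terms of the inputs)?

g3 = ¬B
g4 = C ⊕ g3 = C ⊕ ¬B

C ⊕ ¬B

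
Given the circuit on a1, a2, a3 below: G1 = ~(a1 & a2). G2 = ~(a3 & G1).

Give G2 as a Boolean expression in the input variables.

~(a3 & (~(a1 & a2)))

G1 = ~(a1 & a2)
G2 = ~(a3 & G1) = ~(a3 & (~(a1 & a2)))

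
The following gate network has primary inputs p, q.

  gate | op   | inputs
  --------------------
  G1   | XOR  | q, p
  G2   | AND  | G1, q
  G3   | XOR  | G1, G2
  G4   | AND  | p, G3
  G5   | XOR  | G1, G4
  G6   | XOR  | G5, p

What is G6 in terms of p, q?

G1 = q XOR p
G2 = G1 AND q = (q XOR p) AND q
G3 = G1 XOR G2 = (q XOR p) XOR ((q XOR p) AND q)
G4 = p AND G3 = p AND ((q XOR p) XOR ((q XOR p) AND q))
G5 = G1 XOR G4 = (q XOR p) XOR (p AND ((q XOR p) XOR ((q XOR p) AND q)))
G6 = G5 XOR p = ((q XOR p) XOR (p AND ((q XOR p) XOR ((q XOR p) AND q)))) XOR p

((q XOR p) XOR (p AND ((q XOR p) XOR ((q XOR p) AND q)))) XOR p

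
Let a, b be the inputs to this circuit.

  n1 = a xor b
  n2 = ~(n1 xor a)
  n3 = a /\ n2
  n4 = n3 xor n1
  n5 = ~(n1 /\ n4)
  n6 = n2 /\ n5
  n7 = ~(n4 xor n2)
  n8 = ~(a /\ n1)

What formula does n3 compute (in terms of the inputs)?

n1 = a xor b
n2 = ~(n1 xor a) = ~((a xor b) xor a)
n3 = a /\ n2 = a /\ (~((a xor b) xor a))

a /\ (~((a xor b) xor a))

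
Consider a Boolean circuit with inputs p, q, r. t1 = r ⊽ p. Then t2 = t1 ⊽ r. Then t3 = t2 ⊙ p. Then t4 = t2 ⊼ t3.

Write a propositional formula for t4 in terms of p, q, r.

t1 = r ⊽ p
t2 = t1 ⊽ r = (r ⊽ p) ⊽ r
t3 = t2 ⊙ p = ((r ⊽ p) ⊽ r) ⊙ p
t4 = t2 ⊼ t3 = ((r ⊽ p) ⊽ r) ⊼ (((r ⊽ p) ⊽ r) ⊙ p)

((r ⊽ p) ⊽ r) ⊼ (((r ⊽ p) ⊽ r) ⊙ p)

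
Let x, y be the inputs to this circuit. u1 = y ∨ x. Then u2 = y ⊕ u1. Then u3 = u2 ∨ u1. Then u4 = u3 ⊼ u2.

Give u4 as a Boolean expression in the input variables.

u1 = y ∨ x
u2 = y ⊕ u1 = y ⊕ (y ∨ x)
u3 = u2 ∨ u1 = (y ⊕ (y ∨ x)) ∨ (y ∨ x)
u4 = u3 ⊼ u2 = ((y ⊕ (y ∨ x)) ∨ (y ∨ x)) ⊼ (y ⊕ (y ∨ x))

((y ⊕ (y ∨ x)) ∨ (y ∨ x)) ⊼ (y ⊕ (y ∨ x))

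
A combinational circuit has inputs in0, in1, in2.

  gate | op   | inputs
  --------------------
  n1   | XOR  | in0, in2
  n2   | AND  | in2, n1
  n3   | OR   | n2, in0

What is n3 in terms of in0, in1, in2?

n1 = in0 XOR in2
n2 = in2 AND n1 = in2 AND (in0 XOR in2)
n3 = n2 OR in0 = (in2 AND (in0 XOR in2)) OR in0

(in2 AND (in0 XOR in2)) OR in0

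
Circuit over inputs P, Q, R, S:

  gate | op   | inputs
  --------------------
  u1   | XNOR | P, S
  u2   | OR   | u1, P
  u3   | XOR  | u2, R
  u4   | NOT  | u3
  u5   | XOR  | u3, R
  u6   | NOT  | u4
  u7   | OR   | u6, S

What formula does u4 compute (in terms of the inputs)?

u1 = P XNOR S
u2 = u1 OR P = (P XNOR S) OR P
u3 = u2 XOR R = ((P XNOR S) OR P) XOR R
u4 = NOT u3 = NOT (((P XNOR S) OR P) XOR R)

NOT (((P XNOR S) OR P) XOR R)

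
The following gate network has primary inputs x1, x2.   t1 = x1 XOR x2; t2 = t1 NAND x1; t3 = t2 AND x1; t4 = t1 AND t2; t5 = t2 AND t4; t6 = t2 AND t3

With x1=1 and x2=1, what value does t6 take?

t1 = 1 XOR 1 = 0
t2 = 0 NAND 1 = 1
t3 = 1 AND 1 = 1
t6 = 1 AND 1 = 1

1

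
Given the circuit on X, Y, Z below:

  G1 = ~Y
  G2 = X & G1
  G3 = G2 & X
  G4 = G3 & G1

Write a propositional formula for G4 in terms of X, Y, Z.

G1 = ~Y
G2 = X & G1 = X & ~Y
G3 = G2 & X = (X & ~Y) & X
G4 = G3 & G1 = ((X & ~Y) & X) & ~Y

((X & ~Y) & X) & ~Y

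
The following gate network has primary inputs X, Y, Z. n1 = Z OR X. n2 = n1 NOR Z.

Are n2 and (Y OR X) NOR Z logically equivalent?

n1 = Z OR X
n2 = n1 NOR Z = (Z OR X) NOR Z
At X=0, Y=1, Z=0: circuit gives 1, formula gives 0.

No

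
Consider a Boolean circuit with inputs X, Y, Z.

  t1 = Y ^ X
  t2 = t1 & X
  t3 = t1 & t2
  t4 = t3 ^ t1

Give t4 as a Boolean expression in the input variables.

t1 = Y ^ X
t2 = t1 & X = (Y ^ X) & X
t3 = t1 & t2 = (Y ^ X) & ((Y ^ X) & X)
t4 = t3 ^ t1 = ((Y ^ X) & ((Y ^ X) & X)) ^ (Y ^ X)

((Y ^ X) & ((Y ^ X) & X)) ^ (Y ^ X)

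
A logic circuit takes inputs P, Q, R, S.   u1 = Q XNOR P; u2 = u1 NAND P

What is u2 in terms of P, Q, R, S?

(Q XNOR P) NAND P

u1 = Q XNOR P
u2 = u1 NAND P = (Q XNOR P) NAND P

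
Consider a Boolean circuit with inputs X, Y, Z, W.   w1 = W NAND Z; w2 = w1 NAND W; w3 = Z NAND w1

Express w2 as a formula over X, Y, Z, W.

(W NAND Z) NAND W

w1 = W NAND Z
w2 = w1 NAND W = (W NAND Z) NAND W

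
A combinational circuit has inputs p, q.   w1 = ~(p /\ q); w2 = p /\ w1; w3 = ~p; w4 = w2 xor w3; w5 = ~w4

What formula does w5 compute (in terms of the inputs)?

w1 = ~(p /\ q)
w2 = p /\ w1 = p /\ (~(p /\ q))
w3 = ~p
w4 = w2 xor w3 = (p /\ (~(p /\ q))) xor ~p
w5 = ~w4 = ~((p /\ (~(p /\ q))) xor ~p)

~((p /\ (~(p /\ q))) xor ~p)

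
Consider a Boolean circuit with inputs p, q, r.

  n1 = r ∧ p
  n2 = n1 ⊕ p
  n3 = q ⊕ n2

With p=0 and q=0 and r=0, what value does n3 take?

n1 = 0 ∧ 0 = 0
n2 = 0 ⊕ 0 = 0
n3 = 0 ⊕ 0 = 0

0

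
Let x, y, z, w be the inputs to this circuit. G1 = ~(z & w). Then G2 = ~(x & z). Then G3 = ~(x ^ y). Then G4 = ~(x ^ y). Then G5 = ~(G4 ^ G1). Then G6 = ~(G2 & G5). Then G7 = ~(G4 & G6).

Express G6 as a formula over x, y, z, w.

~((~(x & z)) & (~((~(x ^ y)) ^ (~(z & w)))))

G1 = ~(z & w)
G2 = ~(x & z)
G4 = ~(x ^ y)
G5 = ~(G4 ^ G1) = ~((~(x ^ y)) ^ (~(z & w)))
G6 = ~(G2 & G5) = ~((~(x & z)) & (~((~(x ^ y)) ^ (~(z & w)))))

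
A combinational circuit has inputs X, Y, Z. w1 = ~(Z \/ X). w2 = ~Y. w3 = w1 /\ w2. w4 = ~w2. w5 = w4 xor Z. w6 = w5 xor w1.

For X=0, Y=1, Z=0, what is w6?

0

w1 = ~(0 \/ 0) = 1
w2 = ~1 = 0
w4 = ~0 = 1
w5 = 1 xor 0 = 1
w6 = 1 xor 1 = 0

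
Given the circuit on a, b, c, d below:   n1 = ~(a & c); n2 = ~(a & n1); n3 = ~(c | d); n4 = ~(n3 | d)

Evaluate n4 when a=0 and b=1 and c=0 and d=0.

n3 = ~(0 | 0) = 1
n4 = ~(1 | 0) = 0

0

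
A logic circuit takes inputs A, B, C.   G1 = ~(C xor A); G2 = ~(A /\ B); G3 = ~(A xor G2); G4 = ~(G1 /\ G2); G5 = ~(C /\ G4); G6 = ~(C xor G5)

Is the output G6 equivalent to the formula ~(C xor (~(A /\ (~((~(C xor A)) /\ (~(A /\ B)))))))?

No

G1 = ~(C xor A)
G2 = ~(A /\ B)
G4 = ~(G1 /\ G2) = ~((~(C xor A)) /\ (~(A /\ B)))
G5 = ~(C /\ G4) = ~(C /\ (~((~(C xor A)) /\ (~(A /\ B)))))
G6 = ~(C xor G5) = ~(C xor (~(C /\ (~((~(C xor A)) /\ (~(A /\ B)))))))
At A=0, B=0, C=1: circuit gives 0, formula gives 1.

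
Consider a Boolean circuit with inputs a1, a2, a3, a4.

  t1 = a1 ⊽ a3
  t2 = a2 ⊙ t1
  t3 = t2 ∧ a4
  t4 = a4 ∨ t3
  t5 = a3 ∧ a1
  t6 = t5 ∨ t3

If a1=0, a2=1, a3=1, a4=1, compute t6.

0

t1 = 0 ⊽ 1 = 0
t2 = 1 ⊙ 0 = 0
t3 = 0 ∧ 1 = 0
t5 = 1 ∧ 0 = 0
t6 = 0 ∨ 0 = 0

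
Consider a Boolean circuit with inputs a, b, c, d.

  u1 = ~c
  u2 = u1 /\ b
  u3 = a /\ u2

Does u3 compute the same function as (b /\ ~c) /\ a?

Yes

u1 = ~c
u2 = u1 /\ b = ~c /\ b
u3 = a /\ u2 = a /\ (~c /\ b)
At a=0, b=0, c=0, d=0: circuit gives 0, formula gives 0.
At a=1, b=1, c=0, d=0: circuit gives 1, formula gives 1.
Agrees on all 16 inputs.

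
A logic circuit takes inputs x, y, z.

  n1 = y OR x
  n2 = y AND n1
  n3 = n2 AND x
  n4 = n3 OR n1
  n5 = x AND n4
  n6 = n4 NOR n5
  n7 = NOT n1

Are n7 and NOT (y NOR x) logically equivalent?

n1 = y OR x
n7 = NOT n1 = NOT (y OR x)
At x=0, y=0, z=0: circuit gives 1, formula gives 0.

No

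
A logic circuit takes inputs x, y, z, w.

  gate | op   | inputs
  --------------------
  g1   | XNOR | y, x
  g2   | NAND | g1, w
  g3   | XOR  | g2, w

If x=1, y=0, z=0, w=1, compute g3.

0

g1 = 0 XNOR 1 = 0
g2 = 0 NAND 1 = 1
g3 = 1 XOR 1 = 0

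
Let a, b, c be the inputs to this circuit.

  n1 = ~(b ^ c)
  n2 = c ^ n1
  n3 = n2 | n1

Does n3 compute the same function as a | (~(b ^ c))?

No

n1 = ~(b ^ c)
n2 = c ^ n1 = c ^ (~(b ^ c))
n3 = n2 | n1 = (c ^ (~(b ^ c))) | (~(b ^ c))
At a=0, b=0, c=1: circuit gives 1, formula gives 0.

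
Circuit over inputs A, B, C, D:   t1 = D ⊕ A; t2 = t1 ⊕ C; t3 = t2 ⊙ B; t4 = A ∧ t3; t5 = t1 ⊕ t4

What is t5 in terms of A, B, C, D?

(D ⊕ A) ⊕ (A ∧ (((D ⊕ A) ⊕ C) ⊙ B))

t1 = D ⊕ A
t2 = t1 ⊕ C = (D ⊕ A) ⊕ C
t3 = t2 ⊙ B = ((D ⊕ A) ⊕ C) ⊙ B
t4 = A ∧ t3 = A ∧ (((D ⊕ A) ⊕ C) ⊙ B)
t5 = t1 ⊕ t4 = (D ⊕ A) ⊕ (A ∧ (((D ⊕ A) ⊕ C) ⊙ B))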